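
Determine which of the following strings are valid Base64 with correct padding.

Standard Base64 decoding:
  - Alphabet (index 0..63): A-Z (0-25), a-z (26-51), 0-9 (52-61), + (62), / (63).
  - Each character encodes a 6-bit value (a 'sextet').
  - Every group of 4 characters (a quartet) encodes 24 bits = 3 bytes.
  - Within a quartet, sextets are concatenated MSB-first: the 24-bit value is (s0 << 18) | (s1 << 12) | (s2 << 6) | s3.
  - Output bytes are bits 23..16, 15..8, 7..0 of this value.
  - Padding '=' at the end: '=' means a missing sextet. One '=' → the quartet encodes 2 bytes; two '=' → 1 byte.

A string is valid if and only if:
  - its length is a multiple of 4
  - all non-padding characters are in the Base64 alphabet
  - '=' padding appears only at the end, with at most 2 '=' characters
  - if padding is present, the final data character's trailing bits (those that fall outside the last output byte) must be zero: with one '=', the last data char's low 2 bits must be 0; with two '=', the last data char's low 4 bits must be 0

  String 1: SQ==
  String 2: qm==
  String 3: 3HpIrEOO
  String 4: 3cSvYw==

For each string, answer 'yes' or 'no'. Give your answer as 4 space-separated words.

String 1: 'SQ==' → valid
String 2: 'qm==' → invalid (bad trailing bits)
String 3: '3HpIrEOO' → valid
String 4: '3cSvYw==' → valid

Answer: yes no yes yes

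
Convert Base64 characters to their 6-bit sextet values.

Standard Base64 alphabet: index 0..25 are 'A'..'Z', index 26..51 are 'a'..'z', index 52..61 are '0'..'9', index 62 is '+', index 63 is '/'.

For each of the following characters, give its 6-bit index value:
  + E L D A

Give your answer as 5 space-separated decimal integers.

Answer: 62 4 11 3 0

Derivation:
'+': index 62
'E': A..Z range, ord('E') − ord('A') = 4
'L': A..Z range, ord('L') − ord('A') = 11
'D': A..Z range, ord('D') − ord('A') = 3
'A': A..Z range, ord('A') − ord('A') = 0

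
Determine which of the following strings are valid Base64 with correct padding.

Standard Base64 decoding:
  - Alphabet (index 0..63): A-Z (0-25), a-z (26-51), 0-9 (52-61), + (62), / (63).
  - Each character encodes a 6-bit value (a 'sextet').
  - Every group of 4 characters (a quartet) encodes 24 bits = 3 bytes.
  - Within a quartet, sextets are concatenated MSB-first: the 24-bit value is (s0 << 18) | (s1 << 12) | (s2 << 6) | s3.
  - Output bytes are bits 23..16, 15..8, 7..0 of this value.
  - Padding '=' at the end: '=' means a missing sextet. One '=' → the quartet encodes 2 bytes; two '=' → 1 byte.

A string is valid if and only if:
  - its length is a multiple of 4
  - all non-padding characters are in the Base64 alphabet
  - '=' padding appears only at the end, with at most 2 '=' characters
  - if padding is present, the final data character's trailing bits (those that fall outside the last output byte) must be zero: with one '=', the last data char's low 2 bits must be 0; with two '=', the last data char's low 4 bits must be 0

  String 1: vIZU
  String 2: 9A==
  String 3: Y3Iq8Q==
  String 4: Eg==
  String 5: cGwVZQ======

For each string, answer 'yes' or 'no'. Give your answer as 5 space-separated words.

Answer: yes yes yes yes no

Derivation:
String 1: 'vIZU' → valid
String 2: '9A==' → valid
String 3: 'Y3Iq8Q==' → valid
String 4: 'Eg==' → valid
String 5: 'cGwVZQ======' → invalid (6 pad chars (max 2))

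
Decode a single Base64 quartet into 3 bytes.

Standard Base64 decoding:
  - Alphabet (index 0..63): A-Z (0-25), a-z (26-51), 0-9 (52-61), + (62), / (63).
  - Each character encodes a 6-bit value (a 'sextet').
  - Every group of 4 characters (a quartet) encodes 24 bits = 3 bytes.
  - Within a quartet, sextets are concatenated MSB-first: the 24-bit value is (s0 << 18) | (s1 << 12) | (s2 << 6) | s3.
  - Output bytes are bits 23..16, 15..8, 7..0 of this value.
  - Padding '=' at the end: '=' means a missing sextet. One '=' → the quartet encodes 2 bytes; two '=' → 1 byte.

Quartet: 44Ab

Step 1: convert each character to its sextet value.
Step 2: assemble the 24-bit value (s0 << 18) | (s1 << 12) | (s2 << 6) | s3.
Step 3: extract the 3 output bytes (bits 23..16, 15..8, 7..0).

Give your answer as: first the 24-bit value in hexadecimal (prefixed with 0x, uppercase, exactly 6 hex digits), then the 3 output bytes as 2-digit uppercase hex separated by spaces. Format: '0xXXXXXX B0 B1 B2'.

Sextets: 4=56, 4=56, A=0, b=27
24-bit: (56<<18) | (56<<12) | (0<<6) | 27
      = 0xE00000 | 0x038000 | 0x000000 | 0x00001B
      = 0xE3801B
Bytes: (v>>16)&0xFF=E3, (v>>8)&0xFF=80, v&0xFF=1B

Answer: 0xE3801B E3 80 1B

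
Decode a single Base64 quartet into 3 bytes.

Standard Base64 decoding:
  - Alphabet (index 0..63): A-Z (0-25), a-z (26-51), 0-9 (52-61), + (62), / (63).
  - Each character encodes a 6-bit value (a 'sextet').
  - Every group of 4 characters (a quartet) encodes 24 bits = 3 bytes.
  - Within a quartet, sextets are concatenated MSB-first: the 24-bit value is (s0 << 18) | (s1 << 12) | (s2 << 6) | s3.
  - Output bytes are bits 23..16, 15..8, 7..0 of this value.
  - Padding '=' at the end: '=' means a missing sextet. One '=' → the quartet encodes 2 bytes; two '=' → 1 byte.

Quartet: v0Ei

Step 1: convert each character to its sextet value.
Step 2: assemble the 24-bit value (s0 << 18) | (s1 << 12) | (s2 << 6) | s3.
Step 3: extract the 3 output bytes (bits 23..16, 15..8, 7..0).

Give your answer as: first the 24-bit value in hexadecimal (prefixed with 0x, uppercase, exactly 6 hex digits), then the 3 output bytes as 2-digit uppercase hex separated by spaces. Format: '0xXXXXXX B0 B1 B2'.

Sextets: v=47, 0=52, E=4, i=34
24-bit: (47<<18) | (52<<12) | (4<<6) | 34
      = 0xBC0000 | 0x034000 | 0x000100 | 0x000022
      = 0xBF4122
Bytes: (v>>16)&0xFF=BF, (v>>8)&0xFF=41, v&0xFF=22

Answer: 0xBF4122 BF 41 22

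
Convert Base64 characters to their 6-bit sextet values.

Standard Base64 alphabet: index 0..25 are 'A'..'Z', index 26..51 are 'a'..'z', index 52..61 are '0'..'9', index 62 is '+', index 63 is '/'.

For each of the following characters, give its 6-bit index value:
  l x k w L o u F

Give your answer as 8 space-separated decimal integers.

Answer: 37 49 36 48 11 40 46 5

Derivation:
'l': a..z range, 26 + ord('l') − ord('a') = 37
'x': a..z range, 26 + ord('x') − ord('a') = 49
'k': a..z range, 26 + ord('k') − ord('a') = 36
'w': a..z range, 26 + ord('w') − ord('a') = 48
'L': A..Z range, ord('L') − ord('A') = 11
'o': a..z range, 26 + ord('o') − ord('a') = 40
'u': a..z range, 26 + ord('u') − ord('a') = 46
'F': A..Z range, ord('F') − ord('A') = 5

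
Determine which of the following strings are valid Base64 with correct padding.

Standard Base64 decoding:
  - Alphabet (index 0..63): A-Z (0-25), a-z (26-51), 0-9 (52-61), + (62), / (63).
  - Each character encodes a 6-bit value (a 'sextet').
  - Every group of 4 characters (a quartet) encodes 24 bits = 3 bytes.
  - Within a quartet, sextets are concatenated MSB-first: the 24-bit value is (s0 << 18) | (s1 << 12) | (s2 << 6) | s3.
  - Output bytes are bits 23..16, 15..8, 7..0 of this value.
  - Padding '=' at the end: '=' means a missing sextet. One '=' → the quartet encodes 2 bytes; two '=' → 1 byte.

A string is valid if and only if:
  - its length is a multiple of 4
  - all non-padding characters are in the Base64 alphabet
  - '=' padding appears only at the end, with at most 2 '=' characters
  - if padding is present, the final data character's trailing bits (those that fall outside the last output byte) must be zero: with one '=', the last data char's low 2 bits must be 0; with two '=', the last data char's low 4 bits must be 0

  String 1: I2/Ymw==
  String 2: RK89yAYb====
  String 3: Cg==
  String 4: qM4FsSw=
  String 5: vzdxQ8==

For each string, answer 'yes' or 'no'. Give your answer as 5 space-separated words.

String 1: 'I2/Ymw==' → valid
String 2: 'RK89yAYb====' → invalid (4 pad chars (max 2))
String 3: 'Cg==' → valid
String 4: 'qM4FsSw=' → valid
String 5: 'vzdxQ8==' → invalid (bad trailing bits)

Answer: yes no yes yes no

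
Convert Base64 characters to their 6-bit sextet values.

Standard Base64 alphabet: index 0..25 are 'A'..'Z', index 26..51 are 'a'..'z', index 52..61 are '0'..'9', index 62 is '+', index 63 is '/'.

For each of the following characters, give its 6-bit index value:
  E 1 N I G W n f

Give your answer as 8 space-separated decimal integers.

Answer: 4 53 13 8 6 22 39 31

Derivation:
'E': A..Z range, ord('E') − ord('A') = 4
'1': 0..9 range, 52 + ord('1') − ord('0') = 53
'N': A..Z range, ord('N') − ord('A') = 13
'I': A..Z range, ord('I') − ord('A') = 8
'G': A..Z range, ord('G') − ord('A') = 6
'W': A..Z range, ord('W') − ord('A') = 22
'n': a..z range, 26 + ord('n') − ord('a') = 39
'f': a..z range, 26 + ord('f') − ord('a') = 31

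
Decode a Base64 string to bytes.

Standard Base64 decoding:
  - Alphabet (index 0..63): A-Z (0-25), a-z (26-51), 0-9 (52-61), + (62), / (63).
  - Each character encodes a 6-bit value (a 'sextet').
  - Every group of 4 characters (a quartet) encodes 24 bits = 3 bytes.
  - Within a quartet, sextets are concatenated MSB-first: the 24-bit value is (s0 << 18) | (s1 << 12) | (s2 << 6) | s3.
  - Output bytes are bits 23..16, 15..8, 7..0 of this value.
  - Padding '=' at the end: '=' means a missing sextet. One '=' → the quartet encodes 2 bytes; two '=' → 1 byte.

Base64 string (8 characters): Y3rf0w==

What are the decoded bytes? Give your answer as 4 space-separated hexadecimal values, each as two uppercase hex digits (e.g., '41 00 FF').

Answer: 63 7A DF D3

Derivation:
After char 0 ('Y'=24): chars_in_quartet=1 acc=0x18 bytes_emitted=0
After char 1 ('3'=55): chars_in_quartet=2 acc=0x637 bytes_emitted=0
After char 2 ('r'=43): chars_in_quartet=3 acc=0x18DEB bytes_emitted=0
After char 3 ('f'=31): chars_in_quartet=4 acc=0x637ADF -> emit 63 7A DF, reset; bytes_emitted=3
After char 4 ('0'=52): chars_in_quartet=1 acc=0x34 bytes_emitted=3
After char 5 ('w'=48): chars_in_quartet=2 acc=0xD30 bytes_emitted=3
Padding '==': partial quartet acc=0xD30 -> emit D3; bytes_emitted=4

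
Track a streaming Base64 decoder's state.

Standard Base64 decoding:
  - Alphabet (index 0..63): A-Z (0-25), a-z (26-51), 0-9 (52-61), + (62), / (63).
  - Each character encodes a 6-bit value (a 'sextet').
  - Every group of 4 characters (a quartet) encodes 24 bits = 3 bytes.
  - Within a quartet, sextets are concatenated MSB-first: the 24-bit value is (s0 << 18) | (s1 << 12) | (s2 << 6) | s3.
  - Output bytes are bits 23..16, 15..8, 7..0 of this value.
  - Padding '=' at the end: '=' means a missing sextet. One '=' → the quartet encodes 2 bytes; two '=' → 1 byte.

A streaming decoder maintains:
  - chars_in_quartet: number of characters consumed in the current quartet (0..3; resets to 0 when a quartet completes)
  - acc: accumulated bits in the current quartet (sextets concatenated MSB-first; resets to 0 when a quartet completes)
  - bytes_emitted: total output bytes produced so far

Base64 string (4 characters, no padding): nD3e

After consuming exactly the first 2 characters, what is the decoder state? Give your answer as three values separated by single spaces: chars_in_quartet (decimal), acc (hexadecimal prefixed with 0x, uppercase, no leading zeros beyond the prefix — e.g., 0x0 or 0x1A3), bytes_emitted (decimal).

Answer: 2 0x9C3 0

Derivation:
After char 0 ('n'=39): chars_in_quartet=1 acc=0x27 bytes_emitted=0
After char 1 ('D'=3): chars_in_quartet=2 acc=0x9C3 bytes_emitted=0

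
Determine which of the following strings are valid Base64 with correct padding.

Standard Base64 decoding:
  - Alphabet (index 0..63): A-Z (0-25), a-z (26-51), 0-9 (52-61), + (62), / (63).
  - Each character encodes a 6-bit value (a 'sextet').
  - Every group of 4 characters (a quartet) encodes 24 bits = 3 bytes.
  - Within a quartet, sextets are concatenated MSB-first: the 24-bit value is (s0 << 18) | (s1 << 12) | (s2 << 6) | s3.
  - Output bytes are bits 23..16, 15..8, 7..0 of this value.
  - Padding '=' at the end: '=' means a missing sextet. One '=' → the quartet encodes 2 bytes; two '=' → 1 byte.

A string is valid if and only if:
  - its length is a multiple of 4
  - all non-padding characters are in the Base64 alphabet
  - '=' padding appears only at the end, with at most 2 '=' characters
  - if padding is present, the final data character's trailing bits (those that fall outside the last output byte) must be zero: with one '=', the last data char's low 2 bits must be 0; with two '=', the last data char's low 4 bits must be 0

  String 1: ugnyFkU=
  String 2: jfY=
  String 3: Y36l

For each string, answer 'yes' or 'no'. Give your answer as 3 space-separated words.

Answer: yes yes yes

Derivation:
String 1: 'ugnyFkU=' → valid
String 2: 'jfY=' → valid
String 3: 'Y36l' → valid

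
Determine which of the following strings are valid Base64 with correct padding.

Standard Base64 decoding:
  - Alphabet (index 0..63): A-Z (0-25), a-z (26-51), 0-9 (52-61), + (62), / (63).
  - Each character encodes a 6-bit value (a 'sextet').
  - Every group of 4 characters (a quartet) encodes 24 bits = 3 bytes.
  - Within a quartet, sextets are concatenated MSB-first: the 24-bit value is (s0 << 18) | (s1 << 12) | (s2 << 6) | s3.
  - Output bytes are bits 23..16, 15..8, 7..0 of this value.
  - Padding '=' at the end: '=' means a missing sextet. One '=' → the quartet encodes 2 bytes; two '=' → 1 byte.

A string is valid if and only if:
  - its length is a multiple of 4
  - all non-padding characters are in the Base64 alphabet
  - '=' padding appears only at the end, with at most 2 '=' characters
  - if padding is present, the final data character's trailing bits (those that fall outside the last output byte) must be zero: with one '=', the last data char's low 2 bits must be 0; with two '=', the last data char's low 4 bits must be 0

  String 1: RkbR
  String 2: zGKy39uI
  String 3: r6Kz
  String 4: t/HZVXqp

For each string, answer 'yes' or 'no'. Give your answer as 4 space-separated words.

Answer: yes yes yes yes

Derivation:
String 1: 'RkbR' → valid
String 2: 'zGKy39uI' → valid
String 3: 'r6Kz' → valid
String 4: 't/HZVXqp' → valid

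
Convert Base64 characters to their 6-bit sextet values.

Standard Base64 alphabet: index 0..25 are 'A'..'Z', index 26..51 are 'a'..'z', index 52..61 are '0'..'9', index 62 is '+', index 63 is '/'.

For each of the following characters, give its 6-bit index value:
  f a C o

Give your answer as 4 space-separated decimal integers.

Answer: 31 26 2 40

Derivation:
'f': a..z range, 26 + ord('f') − ord('a') = 31
'a': a..z range, 26 + ord('a') − ord('a') = 26
'C': A..Z range, ord('C') − ord('A') = 2
'o': a..z range, 26 + ord('o') − ord('a') = 40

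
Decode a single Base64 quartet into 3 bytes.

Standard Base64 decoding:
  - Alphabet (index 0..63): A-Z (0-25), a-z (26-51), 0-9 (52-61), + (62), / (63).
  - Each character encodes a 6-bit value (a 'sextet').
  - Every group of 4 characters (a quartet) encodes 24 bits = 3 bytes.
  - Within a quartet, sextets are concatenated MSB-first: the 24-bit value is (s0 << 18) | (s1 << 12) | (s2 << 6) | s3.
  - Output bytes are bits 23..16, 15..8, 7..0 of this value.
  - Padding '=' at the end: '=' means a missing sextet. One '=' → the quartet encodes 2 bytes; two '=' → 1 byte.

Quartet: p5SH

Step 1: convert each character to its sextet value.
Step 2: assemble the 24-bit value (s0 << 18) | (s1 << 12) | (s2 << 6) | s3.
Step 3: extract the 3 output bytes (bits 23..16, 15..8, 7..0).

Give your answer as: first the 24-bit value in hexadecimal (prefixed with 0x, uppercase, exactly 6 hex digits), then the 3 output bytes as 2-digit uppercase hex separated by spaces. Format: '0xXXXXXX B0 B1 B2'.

Sextets: p=41, 5=57, S=18, H=7
24-bit: (41<<18) | (57<<12) | (18<<6) | 7
      = 0xA40000 | 0x039000 | 0x000480 | 0x000007
      = 0xA79487
Bytes: (v>>16)&0xFF=A7, (v>>8)&0xFF=94, v&0xFF=87

Answer: 0xA79487 A7 94 87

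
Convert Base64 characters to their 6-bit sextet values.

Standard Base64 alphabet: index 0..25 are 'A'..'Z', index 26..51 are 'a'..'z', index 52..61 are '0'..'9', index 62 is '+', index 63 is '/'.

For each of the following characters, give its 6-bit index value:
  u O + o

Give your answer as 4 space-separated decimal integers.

Answer: 46 14 62 40

Derivation:
'u': a..z range, 26 + ord('u') − ord('a') = 46
'O': A..Z range, ord('O') − ord('A') = 14
'+': index 62
'o': a..z range, 26 + ord('o') − ord('a') = 40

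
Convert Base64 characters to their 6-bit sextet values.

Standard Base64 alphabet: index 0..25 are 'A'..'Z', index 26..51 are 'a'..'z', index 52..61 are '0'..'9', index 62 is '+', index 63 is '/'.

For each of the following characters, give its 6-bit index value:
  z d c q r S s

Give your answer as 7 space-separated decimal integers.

'z': a..z range, 26 + ord('z') − ord('a') = 51
'd': a..z range, 26 + ord('d') − ord('a') = 29
'c': a..z range, 26 + ord('c') − ord('a') = 28
'q': a..z range, 26 + ord('q') − ord('a') = 42
'r': a..z range, 26 + ord('r') − ord('a') = 43
'S': A..Z range, ord('S') − ord('A') = 18
's': a..z range, 26 + ord('s') − ord('a') = 44

Answer: 51 29 28 42 43 18 44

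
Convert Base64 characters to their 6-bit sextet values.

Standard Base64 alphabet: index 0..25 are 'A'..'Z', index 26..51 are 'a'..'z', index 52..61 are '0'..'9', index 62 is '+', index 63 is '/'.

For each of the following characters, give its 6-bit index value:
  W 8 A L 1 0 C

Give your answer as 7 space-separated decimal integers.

'W': A..Z range, ord('W') − ord('A') = 22
'8': 0..9 range, 52 + ord('8') − ord('0') = 60
'A': A..Z range, ord('A') − ord('A') = 0
'L': A..Z range, ord('L') − ord('A') = 11
'1': 0..9 range, 52 + ord('1') − ord('0') = 53
'0': 0..9 range, 52 + ord('0') − ord('0') = 52
'C': A..Z range, ord('C') − ord('A') = 2

Answer: 22 60 0 11 53 52 2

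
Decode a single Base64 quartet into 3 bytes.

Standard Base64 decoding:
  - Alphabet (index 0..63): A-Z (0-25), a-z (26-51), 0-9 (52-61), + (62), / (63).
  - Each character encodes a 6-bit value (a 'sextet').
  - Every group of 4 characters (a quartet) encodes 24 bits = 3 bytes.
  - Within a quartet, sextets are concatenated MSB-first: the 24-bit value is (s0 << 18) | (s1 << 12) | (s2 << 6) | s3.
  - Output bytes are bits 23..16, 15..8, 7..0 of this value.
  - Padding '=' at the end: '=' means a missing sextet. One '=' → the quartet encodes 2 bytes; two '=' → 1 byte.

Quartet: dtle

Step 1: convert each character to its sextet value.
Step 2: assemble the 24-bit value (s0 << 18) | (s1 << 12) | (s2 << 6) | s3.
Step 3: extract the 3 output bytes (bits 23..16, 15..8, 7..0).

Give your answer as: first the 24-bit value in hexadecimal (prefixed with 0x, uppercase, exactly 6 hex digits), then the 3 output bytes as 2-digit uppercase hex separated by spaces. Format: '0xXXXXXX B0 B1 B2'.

Answer: 0x76D95E 76 D9 5E

Derivation:
Sextets: d=29, t=45, l=37, e=30
24-bit: (29<<18) | (45<<12) | (37<<6) | 30
      = 0x740000 | 0x02D000 | 0x000940 | 0x00001E
      = 0x76D95E
Bytes: (v>>16)&0xFF=76, (v>>8)&0xFF=D9, v&0xFF=5E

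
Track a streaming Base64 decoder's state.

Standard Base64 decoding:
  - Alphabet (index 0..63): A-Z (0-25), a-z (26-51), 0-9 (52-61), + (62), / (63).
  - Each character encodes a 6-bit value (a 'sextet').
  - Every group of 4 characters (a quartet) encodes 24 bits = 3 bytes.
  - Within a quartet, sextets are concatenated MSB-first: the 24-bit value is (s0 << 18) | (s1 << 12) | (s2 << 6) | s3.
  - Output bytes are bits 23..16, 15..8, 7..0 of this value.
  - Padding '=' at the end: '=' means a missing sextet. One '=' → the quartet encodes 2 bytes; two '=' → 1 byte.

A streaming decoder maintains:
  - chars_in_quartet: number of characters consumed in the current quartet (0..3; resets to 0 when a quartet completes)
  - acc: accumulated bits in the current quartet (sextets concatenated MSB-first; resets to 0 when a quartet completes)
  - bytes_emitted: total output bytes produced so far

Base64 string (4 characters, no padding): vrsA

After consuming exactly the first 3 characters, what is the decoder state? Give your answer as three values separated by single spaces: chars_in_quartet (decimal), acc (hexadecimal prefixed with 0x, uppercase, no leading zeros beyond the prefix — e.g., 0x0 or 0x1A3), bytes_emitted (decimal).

Answer: 3 0x2FAEC 0

Derivation:
After char 0 ('v'=47): chars_in_quartet=1 acc=0x2F bytes_emitted=0
After char 1 ('r'=43): chars_in_quartet=2 acc=0xBEB bytes_emitted=0
After char 2 ('s'=44): chars_in_quartet=3 acc=0x2FAEC bytes_emitted=0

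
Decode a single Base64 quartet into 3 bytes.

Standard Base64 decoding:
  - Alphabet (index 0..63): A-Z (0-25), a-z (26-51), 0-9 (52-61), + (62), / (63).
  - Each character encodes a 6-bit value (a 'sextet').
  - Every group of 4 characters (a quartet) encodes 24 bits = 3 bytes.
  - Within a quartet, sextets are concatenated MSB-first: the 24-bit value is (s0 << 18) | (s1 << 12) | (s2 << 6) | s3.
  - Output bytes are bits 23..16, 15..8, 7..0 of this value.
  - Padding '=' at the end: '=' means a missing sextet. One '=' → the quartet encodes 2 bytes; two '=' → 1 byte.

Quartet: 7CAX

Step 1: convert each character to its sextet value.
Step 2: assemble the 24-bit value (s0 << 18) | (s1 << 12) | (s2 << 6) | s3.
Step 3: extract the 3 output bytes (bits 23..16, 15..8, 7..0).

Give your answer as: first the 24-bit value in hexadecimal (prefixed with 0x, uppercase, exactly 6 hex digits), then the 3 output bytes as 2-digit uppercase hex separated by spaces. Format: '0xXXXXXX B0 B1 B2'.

Sextets: 7=59, C=2, A=0, X=23
24-bit: (59<<18) | (2<<12) | (0<<6) | 23
      = 0xEC0000 | 0x002000 | 0x000000 | 0x000017
      = 0xEC2017
Bytes: (v>>16)&0xFF=EC, (v>>8)&0xFF=20, v&0xFF=17

Answer: 0xEC2017 EC 20 17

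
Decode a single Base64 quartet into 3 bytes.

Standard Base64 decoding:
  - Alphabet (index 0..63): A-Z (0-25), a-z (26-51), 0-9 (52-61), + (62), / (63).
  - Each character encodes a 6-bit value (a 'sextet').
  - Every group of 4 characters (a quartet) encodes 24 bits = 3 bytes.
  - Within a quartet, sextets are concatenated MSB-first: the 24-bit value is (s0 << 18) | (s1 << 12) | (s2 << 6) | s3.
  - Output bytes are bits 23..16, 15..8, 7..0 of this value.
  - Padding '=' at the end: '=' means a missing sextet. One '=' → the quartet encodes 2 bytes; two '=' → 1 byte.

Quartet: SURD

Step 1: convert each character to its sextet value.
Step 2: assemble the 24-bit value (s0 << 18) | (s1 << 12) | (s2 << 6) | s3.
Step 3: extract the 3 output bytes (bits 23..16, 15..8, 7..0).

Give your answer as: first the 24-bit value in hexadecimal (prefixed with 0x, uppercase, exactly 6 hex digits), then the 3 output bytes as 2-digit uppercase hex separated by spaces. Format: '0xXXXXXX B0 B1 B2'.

Answer: 0x494443 49 44 43

Derivation:
Sextets: S=18, U=20, R=17, D=3
24-bit: (18<<18) | (20<<12) | (17<<6) | 3
      = 0x480000 | 0x014000 | 0x000440 | 0x000003
      = 0x494443
Bytes: (v>>16)&0xFF=49, (v>>8)&0xFF=44, v&0xFF=43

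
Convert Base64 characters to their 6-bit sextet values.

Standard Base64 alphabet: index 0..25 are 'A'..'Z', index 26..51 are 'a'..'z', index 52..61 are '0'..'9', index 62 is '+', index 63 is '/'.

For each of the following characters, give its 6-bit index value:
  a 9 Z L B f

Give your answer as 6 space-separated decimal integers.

'a': a..z range, 26 + ord('a') − ord('a') = 26
'9': 0..9 range, 52 + ord('9') − ord('0') = 61
'Z': A..Z range, ord('Z') − ord('A') = 25
'L': A..Z range, ord('L') − ord('A') = 11
'B': A..Z range, ord('B') − ord('A') = 1
'f': a..z range, 26 + ord('f') − ord('a') = 31

Answer: 26 61 25 11 1 31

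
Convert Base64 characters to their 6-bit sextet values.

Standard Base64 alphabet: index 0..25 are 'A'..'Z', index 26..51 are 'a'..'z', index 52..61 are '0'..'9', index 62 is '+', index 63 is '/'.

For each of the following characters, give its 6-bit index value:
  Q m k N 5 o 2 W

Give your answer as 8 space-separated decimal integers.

'Q': A..Z range, ord('Q') − ord('A') = 16
'm': a..z range, 26 + ord('m') − ord('a') = 38
'k': a..z range, 26 + ord('k') − ord('a') = 36
'N': A..Z range, ord('N') − ord('A') = 13
'5': 0..9 range, 52 + ord('5') − ord('0') = 57
'o': a..z range, 26 + ord('o') − ord('a') = 40
'2': 0..9 range, 52 + ord('2') − ord('0') = 54
'W': A..Z range, ord('W') − ord('A') = 22

Answer: 16 38 36 13 57 40 54 22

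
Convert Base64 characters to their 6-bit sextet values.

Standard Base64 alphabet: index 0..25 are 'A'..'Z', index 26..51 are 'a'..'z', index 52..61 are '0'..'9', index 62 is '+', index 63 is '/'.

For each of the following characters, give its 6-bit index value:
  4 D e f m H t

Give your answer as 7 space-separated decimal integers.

'4': 0..9 range, 52 + ord('4') − ord('0') = 56
'D': A..Z range, ord('D') − ord('A') = 3
'e': a..z range, 26 + ord('e') − ord('a') = 30
'f': a..z range, 26 + ord('f') − ord('a') = 31
'm': a..z range, 26 + ord('m') − ord('a') = 38
'H': A..Z range, ord('H') − ord('A') = 7
't': a..z range, 26 + ord('t') − ord('a') = 45

Answer: 56 3 30 31 38 7 45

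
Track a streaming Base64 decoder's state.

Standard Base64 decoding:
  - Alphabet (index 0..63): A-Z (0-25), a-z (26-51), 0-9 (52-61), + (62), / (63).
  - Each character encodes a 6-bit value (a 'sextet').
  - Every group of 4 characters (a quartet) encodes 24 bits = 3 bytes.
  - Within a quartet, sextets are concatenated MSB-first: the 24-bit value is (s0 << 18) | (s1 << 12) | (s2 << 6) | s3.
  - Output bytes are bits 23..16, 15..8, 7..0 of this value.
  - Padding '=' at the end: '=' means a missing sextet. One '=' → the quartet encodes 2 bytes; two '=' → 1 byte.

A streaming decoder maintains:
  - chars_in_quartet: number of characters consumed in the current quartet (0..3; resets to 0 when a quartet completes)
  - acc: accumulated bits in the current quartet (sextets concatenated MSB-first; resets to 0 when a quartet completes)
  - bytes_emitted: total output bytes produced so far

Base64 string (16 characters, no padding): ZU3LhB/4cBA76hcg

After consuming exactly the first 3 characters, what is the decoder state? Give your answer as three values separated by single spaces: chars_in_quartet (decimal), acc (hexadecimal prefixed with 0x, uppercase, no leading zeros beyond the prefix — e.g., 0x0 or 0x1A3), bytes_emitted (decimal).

Answer: 3 0x19537 0

Derivation:
After char 0 ('Z'=25): chars_in_quartet=1 acc=0x19 bytes_emitted=0
After char 1 ('U'=20): chars_in_quartet=2 acc=0x654 bytes_emitted=0
After char 2 ('3'=55): chars_in_quartet=3 acc=0x19537 bytes_emitted=0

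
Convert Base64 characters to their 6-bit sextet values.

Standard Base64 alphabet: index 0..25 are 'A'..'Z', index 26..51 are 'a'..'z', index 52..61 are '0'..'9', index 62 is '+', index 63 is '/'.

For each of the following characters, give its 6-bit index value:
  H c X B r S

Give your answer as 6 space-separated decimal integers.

Answer: 7 28 23 1 43 18

Derivation:
'H': A..Z range, ord('H') − ord('A') = 7
'c': a..z range, 26 + ord('c') − ord('a') = 28
'X': A..Z range, ord('X') − ord('A') = 23
'B': A..Z range, ord('B') − ord('A') = 1
'r': a..z range, 26 + ord('r') − ord('a') = 43
'S': A..Z range, ord('S') − ord('A') = 18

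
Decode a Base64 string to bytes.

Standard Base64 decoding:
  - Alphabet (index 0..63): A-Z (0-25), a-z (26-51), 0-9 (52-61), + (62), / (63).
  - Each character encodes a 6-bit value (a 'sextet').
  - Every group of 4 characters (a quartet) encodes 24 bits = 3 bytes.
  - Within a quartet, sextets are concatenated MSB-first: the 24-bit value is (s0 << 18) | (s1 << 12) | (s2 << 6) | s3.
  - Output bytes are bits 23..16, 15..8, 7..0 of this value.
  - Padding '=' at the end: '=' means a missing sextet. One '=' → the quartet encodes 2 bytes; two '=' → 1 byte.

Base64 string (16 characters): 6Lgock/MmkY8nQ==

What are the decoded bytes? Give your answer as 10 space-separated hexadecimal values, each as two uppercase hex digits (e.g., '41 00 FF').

Answer: E8 B8 28 72 4F CC 9A 46 3C 9D

Derivation:
After char 0 ('6'=58): chars_in_quartet=1 acc=0x3A bytes_emitted=0
After char 1 ('L'=11): chars_in_quartet=2 acc=0xE8B bytes_emitted=0
After char 2 ('g'=32): chars_in_quartet=3 acc=0x3A2E0 bytes_emitted=0
After char 3 ('o'=40): chars_in_quartet=4 acc=0xE8B828 -> emit E8 B8 28, reset; bytes_emitted=3
After char 4 ('c'=28): chars_in_quartet=1 acc=0x1C bytes_emitted=3
After char 5 ('k'=36): chars_in_quartet=2 acc=0x724 bytes_emitted=3
After char 6 ('/'=63): chars_in_quartet=3 acc=0x1C93F bytes_emitted=3
After char 7 ('M'=12): chars_in_quartet=4 acc=0x724FCC -> emit 72 4F CC, reset; bytes_emitted=6
After char 8 ('m'=38): chars_in_quartet=1 acc=0x26 bytes_emitted=6
After char 9 ('k'=36): chars_in_quartet=2 acc=0x9A4 bytes_emitted=6
After char 10 ('Y'=24): chars_in_quartet=3 acc=0x26918 bytes_emitted=6
After char 11 ('8'=60): chars_in_quartet=4 acc=0x9A463C -> emit 9A 46 3C, reset; bytes_emitted=9
After char 12 ('n'=39): chars_in_quartet=1 acc=0x27 bytes_emitted=9
After char 13 ('Q'=16): chars_in_quartet=2 acc=0x9D0 bytes_emitted=9
Padding '==': partial quartet acc=0x9D0 -> emit 9D; bytes_emitted=10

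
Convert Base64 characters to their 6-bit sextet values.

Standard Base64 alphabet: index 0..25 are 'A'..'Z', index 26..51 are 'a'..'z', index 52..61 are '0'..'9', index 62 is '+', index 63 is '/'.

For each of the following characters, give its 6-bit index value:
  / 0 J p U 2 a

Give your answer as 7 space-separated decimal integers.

Answer: 63 52 9 41 20 54 26

Derivation:
'/': index 63
'0': 0..9 range, 52 + ord('0') − ord('0') = 52
'J': A..Z range, ord('J') − ord('A') = 9
'p': a..z range, 26 + ord('p') − ord('a') = 41
'U': A..Z range, ord('U') − ord('A') = 20
'2': 0..9 range, 52 + ord('2') − ord('0') = 54
'a': a..z range, 26 + ord('a') − ord('a') = 26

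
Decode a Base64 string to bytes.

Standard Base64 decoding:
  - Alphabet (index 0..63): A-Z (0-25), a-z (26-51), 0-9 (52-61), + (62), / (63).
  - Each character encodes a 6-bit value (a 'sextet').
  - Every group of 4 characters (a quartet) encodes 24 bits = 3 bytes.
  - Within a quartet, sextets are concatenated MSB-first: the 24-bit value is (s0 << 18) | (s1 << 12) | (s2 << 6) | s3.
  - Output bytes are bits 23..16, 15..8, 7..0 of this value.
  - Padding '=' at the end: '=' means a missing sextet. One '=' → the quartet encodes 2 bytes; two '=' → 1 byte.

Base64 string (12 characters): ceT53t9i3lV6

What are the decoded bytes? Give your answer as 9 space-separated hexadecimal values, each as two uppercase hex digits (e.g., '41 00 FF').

After char 0 ('c'=28): chars_in_quartet=1 acc=0x1C bytes_emitted=0
After char 1 ('e'=30): chars_in_quartet=2 acc=0x71E bytes_emitted=0
After char 2 ('T'=19): chars_in_quartet=3 acc=0x1C793 bytes_emitted=0
After char 3 ('5'=57): chars_in_quartet=4 acc=0x71E4F9 -> emit 71 E4 F9, reset; bytes_emitted=3
After char 4 ('3'=55): chars_in_quartet=1 acc=0x37 bytes_emitted=3
After char 5 ('t'=45): chars_in_quartet=2 acc=0xDED bytes_emitted=3
After char 6 ('9'=61): chars_in_quartet=3 acc=0x37B7D bytes_emitted=3
After char 7 ('i'=34): chars_in_quartet=4 acc=0xDEDF62 -> emit DE DF 62, reset; bytes_emitted=6
After char 8 ('3'=55): chars_in_quartet=1 acc=0x37 bytes_emitted=6
After char 9 ('l'=37): chars_in_quartet=2 acc=0xDE5 bytes_emitted=6
After char 10 ('V'=21): chars_in_quartet=3 acc=0x37955 bytes_emitted=6
After char 11 ('6'=58): chars_in_quartet=4 acc=0xDE557A -> emit DE 55 7A, reset; bytes_emitted=9

Answer: 71 E4 F9 DE DF 62 DE 55 7A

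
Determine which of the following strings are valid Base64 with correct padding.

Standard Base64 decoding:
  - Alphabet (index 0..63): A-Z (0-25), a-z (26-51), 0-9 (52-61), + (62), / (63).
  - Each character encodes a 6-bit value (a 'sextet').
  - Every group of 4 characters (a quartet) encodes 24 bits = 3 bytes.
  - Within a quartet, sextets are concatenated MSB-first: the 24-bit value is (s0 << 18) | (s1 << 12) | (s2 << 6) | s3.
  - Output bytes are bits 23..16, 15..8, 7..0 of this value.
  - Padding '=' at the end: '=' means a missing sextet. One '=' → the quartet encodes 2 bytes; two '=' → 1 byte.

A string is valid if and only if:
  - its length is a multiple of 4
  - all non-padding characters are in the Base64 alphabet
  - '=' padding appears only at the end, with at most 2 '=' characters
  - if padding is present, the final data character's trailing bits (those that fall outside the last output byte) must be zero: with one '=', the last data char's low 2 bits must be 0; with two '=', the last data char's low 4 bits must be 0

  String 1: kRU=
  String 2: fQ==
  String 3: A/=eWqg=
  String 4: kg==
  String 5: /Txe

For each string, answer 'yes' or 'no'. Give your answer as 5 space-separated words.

String 1: 'kRU=' → valid
String 2: 'fQ==' → valid
String 3: 'A/=eWqg=' → invalid (bad char(s): ['=']; '=' in middle)
String 4: 'kg==' → valid
String 5: '/Txe' → valid

Answer: yes yes no yes yes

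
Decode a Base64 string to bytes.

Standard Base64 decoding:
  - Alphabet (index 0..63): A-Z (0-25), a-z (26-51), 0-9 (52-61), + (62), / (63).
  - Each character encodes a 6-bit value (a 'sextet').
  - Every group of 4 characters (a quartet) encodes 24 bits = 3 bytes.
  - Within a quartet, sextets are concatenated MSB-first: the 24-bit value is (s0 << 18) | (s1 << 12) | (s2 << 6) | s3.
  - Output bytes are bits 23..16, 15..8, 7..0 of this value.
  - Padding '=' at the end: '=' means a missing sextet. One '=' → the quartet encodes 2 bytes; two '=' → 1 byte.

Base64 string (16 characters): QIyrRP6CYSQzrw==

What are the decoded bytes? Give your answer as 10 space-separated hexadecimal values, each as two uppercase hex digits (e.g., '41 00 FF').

After char 0 ('Q'=16): chars_in_quartet=1 acc=0x10 bytes_emitted=0
After char 1 ('I'=8): chars_in_quartet=2 acc=0x408 bytes_emitted=0
After char 2 ('y'=50): chars_in_quartet=3 acc=0x10232 bytes_emitted=0
After char 3 ('r'=43): chars_in_quartet=4 acc=0x408CAB -> emit 40 8C AB, reset; bytes_emitted=3
After char 4 ('R'=17): chars_in_quartet=1 acc=0x11 bytes_emitted=3
After char 5 ('P'=15): chars_in_quartet=2 acc=0x44F bytes_emitted=3
After char 6 ('6'=58): chars_in_quartet=3 acc=0x113FA bytes_emitted=3
After char 7 ('C'=2): chars_in_quartet=4 acc=0x44FE82 -> emit 44 FE 82, reset; bytes_emitted=6
After char 8 ('Y'=24): chars_in_quartet=1 acc=0x18 bytes_emitted=6
After char 9 ('S'=18): chars_in_quartet=2 acc=0x612 bytes_emitted=6
After char 10 ('Q'=16): chars_in_quartet=3 acc=0x18490 bytes_emitted=6
After char 11 ('z'=51): chars_in_quartet=4 acc=0x612433 -> emit 61 24 33, reset; bytes_emitted=9
After char 12 ('r'=43): chars_in_quartet=1 acc=0x2B bytes_emitted=9
After char 13 ('w'=48): chars_in_quartet=2 acc=0xAF0 bytes_emitted=9
Padding '==': partial quartet acc=0xAF0 -> emit AF; bytes_emitted=10

Answer: 40 8C AB 44 FE 82 61 24 33 AF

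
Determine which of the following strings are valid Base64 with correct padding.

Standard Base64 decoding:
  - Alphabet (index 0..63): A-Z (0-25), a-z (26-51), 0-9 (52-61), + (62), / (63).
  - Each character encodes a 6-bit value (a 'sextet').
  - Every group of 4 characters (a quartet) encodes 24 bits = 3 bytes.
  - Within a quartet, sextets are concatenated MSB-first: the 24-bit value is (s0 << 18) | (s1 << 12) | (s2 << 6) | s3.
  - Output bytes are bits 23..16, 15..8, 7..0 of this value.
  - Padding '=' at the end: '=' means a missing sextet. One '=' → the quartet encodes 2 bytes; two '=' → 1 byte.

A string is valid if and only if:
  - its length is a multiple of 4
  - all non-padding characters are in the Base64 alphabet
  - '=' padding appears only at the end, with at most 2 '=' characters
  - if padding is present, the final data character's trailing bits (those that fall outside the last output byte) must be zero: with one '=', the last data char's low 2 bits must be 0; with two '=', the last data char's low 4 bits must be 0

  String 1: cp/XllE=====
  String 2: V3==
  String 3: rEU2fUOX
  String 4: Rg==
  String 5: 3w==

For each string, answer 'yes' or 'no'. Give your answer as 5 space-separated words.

Answer: no no yes yes yes

Derivation:
String 1: 'cp/XllE=====' → invalid (5 pad chars (max 2))
String 2: 'V3==' → invalid (bad trailing bits)
String 3: 'rEU2fUOX' → valid
String 4: 'Rg==' → valid
String 5: '3w==' → valid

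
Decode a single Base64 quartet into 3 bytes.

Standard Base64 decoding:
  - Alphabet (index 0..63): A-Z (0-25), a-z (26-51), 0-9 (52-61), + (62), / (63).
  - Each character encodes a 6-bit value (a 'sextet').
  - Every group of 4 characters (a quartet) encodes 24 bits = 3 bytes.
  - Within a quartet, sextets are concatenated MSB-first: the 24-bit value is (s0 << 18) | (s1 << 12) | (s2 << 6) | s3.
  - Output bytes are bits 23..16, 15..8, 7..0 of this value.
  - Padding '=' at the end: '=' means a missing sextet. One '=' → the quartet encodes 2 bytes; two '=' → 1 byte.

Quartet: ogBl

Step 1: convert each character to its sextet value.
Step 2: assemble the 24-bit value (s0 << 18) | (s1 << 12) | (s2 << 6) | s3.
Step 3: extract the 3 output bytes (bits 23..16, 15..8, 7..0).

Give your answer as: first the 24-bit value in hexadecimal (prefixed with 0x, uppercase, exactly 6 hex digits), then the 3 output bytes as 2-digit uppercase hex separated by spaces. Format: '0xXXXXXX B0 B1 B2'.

Answer: 0xA20065 A2 00 65

Derivation:
Sextets: o=40, g=32, B=1, l=37
24-bit: (40<<18) | (32<<12) | (1<<6) | 37
      = 0xA00000 | 0x020000 | 0x000040 | 0x000025
      = 0xA20065
Bytes: (v>>16)&0xFF=A2, (v>>8)&0xFF=00, v&0xFF=65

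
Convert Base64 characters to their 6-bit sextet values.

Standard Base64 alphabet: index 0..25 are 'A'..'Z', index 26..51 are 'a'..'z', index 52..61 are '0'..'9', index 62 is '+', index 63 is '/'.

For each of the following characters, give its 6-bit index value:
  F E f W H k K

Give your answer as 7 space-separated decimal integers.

'F': A..Z range, ord('F') − ord('A') = 5
'E': A..Z range, ord('E') − ord('A') = 4
'f': a..z range, 26 + ord('f') − ord('a') = 31
'W': A..Z range, ord('W') − ord('A') = 22
'H': A..Z range, ord('H') − ord('A') = 7
'k': a..z range, 26 + ord('k') − ord('a') = 36
'K': A..Z range, ord('K') − ord('A') = 10

Answer: 5 4 31 22 7 36 10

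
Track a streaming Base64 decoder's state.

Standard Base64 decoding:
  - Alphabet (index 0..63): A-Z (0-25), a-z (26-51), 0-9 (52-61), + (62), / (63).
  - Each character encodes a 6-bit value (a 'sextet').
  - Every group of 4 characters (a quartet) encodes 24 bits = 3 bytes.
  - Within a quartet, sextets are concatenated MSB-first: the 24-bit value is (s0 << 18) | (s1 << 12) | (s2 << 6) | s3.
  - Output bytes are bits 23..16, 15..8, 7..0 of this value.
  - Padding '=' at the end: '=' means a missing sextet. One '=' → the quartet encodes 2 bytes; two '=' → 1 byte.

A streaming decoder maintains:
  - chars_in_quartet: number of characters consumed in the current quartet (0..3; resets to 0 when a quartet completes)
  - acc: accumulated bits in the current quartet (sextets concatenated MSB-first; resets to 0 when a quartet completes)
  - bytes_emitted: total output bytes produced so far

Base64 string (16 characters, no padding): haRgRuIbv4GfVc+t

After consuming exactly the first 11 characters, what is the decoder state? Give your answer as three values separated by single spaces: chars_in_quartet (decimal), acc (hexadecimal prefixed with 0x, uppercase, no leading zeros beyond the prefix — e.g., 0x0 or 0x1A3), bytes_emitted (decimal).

After char 0 ('h'=33): chars_in_quartet=1 acc=0x21 bytes_emitted=0
After char 1 ('a'=26): chars_in_quartet=2 acc=0x85A bytes_emitted=0
After char 2 ('R'=17): chars_in_quartet=3 acc=0x21691 bytes_emitted=0
After char 3 ('g'=32): chars_in_quartet=4 acc=0x85A460 -> emit 85 A4 60, reset; bytes_emitted=3
After char 4 ('R'=17): chars_in_quartet=1 acc=0x11 bytes_emitted=3
After char 5 ('u'=46): chars_in_quartet=2 acc=0x46E bytes_emitted=3
After char 6 ('I'=8): chars_in_quartet=3 acc=0x11B88 bytes_emitted=3
After char 7 ('b'=27): chars_in_quartet=4 acc=0x46E21B -> emit 46 E2 1B, reset; bytes_emitted=6
After char 8 ('v'=47): chars_in_quartet=1 acc=0x2F bytes_emitted=6
After char 9 ('4'=56): chars_in_quartet=2 acc=0xBF8 bytes_emitted=6
After char 10 ('G'=6): chars_in_quartet=3 acc=0x2FE06 bytes_emitted=6

Answer: 3 0x2FE06 6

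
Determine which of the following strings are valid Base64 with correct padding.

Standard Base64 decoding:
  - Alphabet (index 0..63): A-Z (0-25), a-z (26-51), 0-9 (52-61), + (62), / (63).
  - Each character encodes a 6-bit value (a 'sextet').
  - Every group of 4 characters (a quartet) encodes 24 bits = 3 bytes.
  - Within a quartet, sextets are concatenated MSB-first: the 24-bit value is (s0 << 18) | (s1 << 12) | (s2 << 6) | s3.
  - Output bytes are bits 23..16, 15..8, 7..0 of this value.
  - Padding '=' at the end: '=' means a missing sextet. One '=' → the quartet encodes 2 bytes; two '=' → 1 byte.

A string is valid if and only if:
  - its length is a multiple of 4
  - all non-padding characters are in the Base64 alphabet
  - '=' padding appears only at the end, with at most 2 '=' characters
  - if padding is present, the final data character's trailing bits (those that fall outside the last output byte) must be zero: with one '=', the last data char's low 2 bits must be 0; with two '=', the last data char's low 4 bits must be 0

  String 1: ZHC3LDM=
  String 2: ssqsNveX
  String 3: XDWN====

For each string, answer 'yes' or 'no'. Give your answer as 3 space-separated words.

String 1: 'ZHC3LDM=' → valid
String 2: 'ssqsNveX' → valid
String 3: 'XDWN====' → invalid (4 pad chars (max 2))

Answer: yes yes no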